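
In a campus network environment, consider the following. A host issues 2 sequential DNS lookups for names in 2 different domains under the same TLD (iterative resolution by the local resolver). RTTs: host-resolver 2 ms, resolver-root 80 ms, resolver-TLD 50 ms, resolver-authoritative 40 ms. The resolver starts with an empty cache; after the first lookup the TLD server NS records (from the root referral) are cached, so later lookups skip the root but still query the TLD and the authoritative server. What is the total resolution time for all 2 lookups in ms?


Lookup 1 (cold cache): local + root + TLD + auth = 2 + 80 + 50 + 40 = 172 ms
Lookups 2..2 (TLD NS cached -> skip root; new domain -> still ask TLD and auth): local + TLD + auth = 2 + 50 + 40 = 92 ms each
Remaining 1 lookups: 1 * 92 = 92 ms
Total = 172 + 92 = 264 ms

264


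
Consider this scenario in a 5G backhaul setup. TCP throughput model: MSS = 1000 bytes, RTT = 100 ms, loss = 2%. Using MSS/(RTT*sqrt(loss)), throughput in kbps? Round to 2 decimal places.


Given: MSS = 1000 bytes, RTT = 100 ms, loss = 2%
RTT in seconds = 100 / 1000 = 0.1
Loss rate = 2% = 0.02
sqrt(loss) = sqrt(0.02) = 0.141421356237
Throughput (bytes/s) = 1000 / (0.1 * 0.141421356237) = 70710.6781
Throughput (kbps) = 70710.6781 * 8 / 1000 = 565.685425 -> 565.69 kbps (2 dp)

565.69


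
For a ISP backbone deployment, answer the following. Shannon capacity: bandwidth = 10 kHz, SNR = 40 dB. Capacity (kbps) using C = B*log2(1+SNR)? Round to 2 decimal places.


Given: B = 10 kHz, SNR = 40 dB
SNR linear = 10^(40/10) = 10000
1 + SNR = 10001
log2(10001) = 13.2878566418
C = 10 * 1000 * 13.2878566418 = 132878.5664 bps
C = 132.878566 kbps -> 132.88 kbps (2 dp)

132.88


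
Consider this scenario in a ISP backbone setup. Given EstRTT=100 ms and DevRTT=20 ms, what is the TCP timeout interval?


Given: EstRTT = 100 ms, DevRTT = 20 ms
Timeout = EstRTT + 4 * DevRTT
4 * DevRTT = 4 * 20 = 80
Timeout = 100 + 80 = 180 ms

180


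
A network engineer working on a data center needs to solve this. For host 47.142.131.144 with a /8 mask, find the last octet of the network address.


Given: IP = 47.142.131.144, prefix = /8
Subnet mask = 255.0.0.0
Last octet of IP: 144
Last octet of mask: 0
Network last octet = 144 AND 0 = 0

0


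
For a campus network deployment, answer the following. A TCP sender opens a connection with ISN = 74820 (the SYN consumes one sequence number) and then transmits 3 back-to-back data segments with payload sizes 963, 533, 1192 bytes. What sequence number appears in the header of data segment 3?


The SYN occupies sequence number ISN = 74820, so the first data byte is ISN + 1 = 74821.
SEQ of data segment i = (ISN + 1) + sum of payload sizes of segments 1..i-1.
Segment 1: SEQ = 74821, payload = 963 bytes
Segment 2: SEQ = 75784, payload = 533 bytes
Segment 3: SEQ = 76317, payload = 1192 bytes
SEQ of segment 3 = 74821 + 963 + 533 = 76317

76317


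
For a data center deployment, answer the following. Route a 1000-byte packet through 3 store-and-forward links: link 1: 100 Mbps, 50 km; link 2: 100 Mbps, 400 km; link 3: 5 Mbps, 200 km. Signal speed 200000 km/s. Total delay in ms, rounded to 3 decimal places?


Packet = 1000 bytes = 8000 bits. Store-and-forward: sum (t_trans + t_prop) per link.
Link 1: t_trans = 8000/(100*10^6) s = 0.0800 ms; t_prop = 50/200000 s = 0.2500 ms; subtotal = 0.3300 ms
Link 2: t_trans = 8000/(100*10^6) s = 0.0800 ms; t_prop = 400/200000 s = 2.0000 ms; subtotal = 2.0800 ms
Link 3: t_trans = 8000/(5*10^6) s = 1.6000 ms; t_prop = 200/200000 s = 1.0000 ms; subtotal = 2.6000 ms
End-to-end = 0.3300 + 2.0800 + 2.6000 = 5.0100 ms -> 5.010 ms (3 dp)

5.010


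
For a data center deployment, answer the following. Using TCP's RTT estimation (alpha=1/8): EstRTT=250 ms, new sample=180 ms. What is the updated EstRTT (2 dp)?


Given: EstRTT = 250 ms, SampleRTT = 180 ms, alpha = 1/8
New EstRTT = (1 - alpha) * EstRTT + alpha * SampleRTT
(7/8) * 250 = 218.75
(1/8) * 180 = 22.5
New EstRTT = 218.75 + 22.5 = 241.25 ms -> 241.25 ms (2 dp)

241.25


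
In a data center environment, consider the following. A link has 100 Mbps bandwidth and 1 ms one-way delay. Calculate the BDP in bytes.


Given: bandwidth = 100 Mbps, delay = 1 ms
BDP in bits = 100 * 10^6 * 1 / 1000
BDP in bits = 100000
BDP in bytes = 100000 / 8 = 12500

12500


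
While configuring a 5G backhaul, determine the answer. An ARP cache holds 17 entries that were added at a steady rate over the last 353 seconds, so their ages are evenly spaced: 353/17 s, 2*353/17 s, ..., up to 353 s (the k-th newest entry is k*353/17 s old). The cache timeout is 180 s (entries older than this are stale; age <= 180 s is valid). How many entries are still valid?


Ages are k * 353/17 s for k = 1..17 (spacing = 20.7647 s).
Entry k is valid iff k * 353/17 <= 180 iff k <= 17 * 180 / 353 = 8.6686
n_valid = floor(8.6686) = 8
(n_stale = 17 - 8 = 9)

8


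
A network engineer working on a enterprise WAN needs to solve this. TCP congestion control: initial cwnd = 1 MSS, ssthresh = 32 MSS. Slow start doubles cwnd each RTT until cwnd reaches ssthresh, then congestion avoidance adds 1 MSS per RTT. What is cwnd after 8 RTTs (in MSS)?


RTT 0: cwnd = 1 MSS (initial)
RTT 1: cwnd = 2 MSS (slow start, doubled)
RTT 2: cwnd = 4 MSS (slow start, doubled)
RTT 3: cwnd = 8 MSS (slow start, doubled)
RTT 4: cwnd = 16 MSS (slow start, doubled)
RTT 5: cwnd = 32 MSS (slow start, doubled)
RTT 6: cwnd = 33 MSS (congestion avoidance, +1)
RTT 7: cwnd = 34 MSS (congestion avoidance, +1)
RTT 8: cwnd = 35 MSS (congestion avoidance, +1)

35


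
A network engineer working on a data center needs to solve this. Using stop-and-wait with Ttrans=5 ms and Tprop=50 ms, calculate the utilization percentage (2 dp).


Given: Ttrans = 5 ms, Tprop = 50 ms
RTT = 2 * Tprop = 2 * 50 = 100 ms
U = Ttrans / (Ttrans + RTT)
U = 5 / (5 + 100)
U = 5 / 105 = 0.047619
U% = 4.76%

4.76


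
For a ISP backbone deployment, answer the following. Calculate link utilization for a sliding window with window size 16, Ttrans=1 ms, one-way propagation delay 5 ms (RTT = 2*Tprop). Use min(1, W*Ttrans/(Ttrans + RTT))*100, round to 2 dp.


Given: W = 16, Ttrans = 1 ms, RTT = 10 ms (= 2 * Tprop, Tprop = 5 ms)
Cycle time = Ttrans + RTT = 1 + 10 = 11 ms (first packet sent until its ACK returns)
W * Ttrans = 16 * 1 = 16 ms of sending per cycle
W * Ttrans / (Ttrans + RTT) = 16 / 11 = 1.454545
U = min(1, 1.454545) = 1.000000
U% = 100.00%

100.00


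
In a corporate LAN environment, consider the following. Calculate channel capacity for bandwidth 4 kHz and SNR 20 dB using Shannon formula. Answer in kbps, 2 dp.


Given: B = 4 kHz, SNR = 20 dB
SNR linear = 10^(20/10) = 100
1 + SNR = 101
log2(101) = 6.6582114828
C = 4 * 1000 * 6.6582114828 = 26632.8459 bps
C = 26.632846 kbps -> 26.63 kbps (2 dp)

26.63


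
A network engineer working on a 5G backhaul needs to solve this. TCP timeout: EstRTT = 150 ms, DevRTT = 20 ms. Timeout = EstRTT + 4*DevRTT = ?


Given: EstRTT = 150 ms, DevRTT = 20 ms
Timeout = EstRTT + 4 * DevRTT
4 * DevRTT = 4 * 20 = 80
Timeout = 150 + 80 = 230 ms

230


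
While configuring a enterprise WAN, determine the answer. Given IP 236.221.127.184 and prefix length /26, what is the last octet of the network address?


Given: IP = 236.221.127.184, prefix = /26
Subnet mask = 255.255.255.192
Last octet of IP: 184
Last octet of mask: 192
Network last octet = 184 AND 192 = 128

128


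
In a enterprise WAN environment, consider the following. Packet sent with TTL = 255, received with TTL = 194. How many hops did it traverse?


Given: initial TTL = 255, received TTL = 194
Hops = initial TTL - received TTL
Hops = 255 - 194 = 61

61


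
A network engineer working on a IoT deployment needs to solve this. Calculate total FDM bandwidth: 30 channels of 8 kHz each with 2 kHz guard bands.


Given: 30 channels, 8 kHz each, guard = 2 kHz
Channel bandwidth = 30 * 8 = 240 kHz
Guard bands = 29 gaps * 2 kHz = 58 kHz
Total = 240 + 58 = 298 kHz

298


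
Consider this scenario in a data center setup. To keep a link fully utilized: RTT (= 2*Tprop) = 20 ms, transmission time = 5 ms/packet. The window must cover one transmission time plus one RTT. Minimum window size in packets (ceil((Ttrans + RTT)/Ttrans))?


Given: Ttrans = 5 ms, RTT = 20 ms (= 2 * Tprop, Tprop = 10 ms)
Time until first ACK returns = Ttrans + RTT = 5 + 20 = 25 ms
Need W * Ttrans >= Ttrans + RTT  ->  W >= (Ttrans + RTT) / Ttrans
(Ttrans + RTT) / Ttrans = 25 / 5 = 5
W_min = ceil(5) = 5

5


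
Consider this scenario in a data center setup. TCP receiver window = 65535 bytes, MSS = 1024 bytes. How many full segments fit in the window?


Given: RWND = 65535 bytes, MSS = 1024 bytes
Full segments = floor(RWND / MSS)
Full segments = floor(65535 / 1024)
Full segments = floor(63.999) = 63

63


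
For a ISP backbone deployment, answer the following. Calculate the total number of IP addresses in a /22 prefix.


Given: CIDR prefix /22
Host bits = 32 - 22 = 10
Total addresses = 2^10 = 1024

1024


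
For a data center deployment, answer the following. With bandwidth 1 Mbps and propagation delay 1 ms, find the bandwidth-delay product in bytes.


Given: bandwidth = 1 Mbps, delay = 1 ms
BDP in bits = 1 * 10^6 * 1 / 1000
BDP in bits = 1000
BDP in bytes = 1000 / 8 = 125

125


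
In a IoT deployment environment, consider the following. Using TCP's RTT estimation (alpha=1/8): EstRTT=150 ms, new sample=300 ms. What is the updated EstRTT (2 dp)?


Given: EstRTT = 150 ms, SampleRTT = 300 ms, alpha = 1/8
New EstRTT = (1 - alpha) * EstRTT + alpha * SampleRTT
(7/8) * 150 = 131.25
(1/8) * 300 = 37.5
New EstRTT = 131.25 + 37.5 = 168.75 ms -> 168.75 ms (2 dp)

168.75


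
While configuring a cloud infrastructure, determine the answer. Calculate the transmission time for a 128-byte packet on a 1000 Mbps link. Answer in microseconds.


Given: packet = 128 bytes, bandwidth = 1000 Mbps
Packet in bits = 128 * 8 = 1024 bits
Bandwidth = 1000 * 10^6 = 1000000000 bps
Time = 1024 / 1000000000 seconds
Time in us = 1024 * 10^6 / 1000000000 = 1.024

1.024


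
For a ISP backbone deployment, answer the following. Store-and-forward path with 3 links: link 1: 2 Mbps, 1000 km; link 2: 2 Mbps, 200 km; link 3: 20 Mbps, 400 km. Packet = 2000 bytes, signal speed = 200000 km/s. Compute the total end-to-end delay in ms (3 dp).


Packet = 2000 bytes = 16000 bits. Store-and-forward: sum (t_trans + t_prop) per link.
Link 1: t_trans = 16000/(2*10^6) s = 8.0000 ms; t_prop = 1000/200000 s = 5.0000 ms; subtotal = 13.0000 ms
Link 2: t_trans = 16000/(2*10^6) s = 8.0000 ms; t_prop = 200/200000 s = 1.0000 ms; subtotal = 9.0000 ms
Link 3: t_trans = 16000/(20*10^6) s = 0.8000 ms; t_prop = 400/200000 s = 2.0000 ms; subtotal = 2.8000 ms
End-to-end = 13.0000 + 9.0000 + 2.8000 = 24.8000 ms -> 24.800 ms (3 dp)

24.800


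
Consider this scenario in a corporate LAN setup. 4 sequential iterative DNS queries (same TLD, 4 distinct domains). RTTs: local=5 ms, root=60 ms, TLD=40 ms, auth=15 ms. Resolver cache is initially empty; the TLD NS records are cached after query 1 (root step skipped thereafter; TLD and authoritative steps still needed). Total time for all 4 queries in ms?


Lookup 1 (cold cache): local + root + TLD + auth = 5 + 60 + 40 + 15 = 120 ms
Lookups 2..4 (TLD NS cached -> skip root; new domain -> still ask TLD and auth): local + TLD + auth = 5 + 40 + 15 = 60 ms each
Remaining 3 lookups: 3 * 60 = 180 ms
Total = 120 + 180 = 300 ms

300


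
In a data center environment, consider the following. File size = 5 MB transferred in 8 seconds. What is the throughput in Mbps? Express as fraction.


Given: file = 5 MB, time = 8 s
File in Mb = 5 * 8 = 40 Mb
Throughput = 40 / 8 Mbps
Throughput = 5 Mbps

5


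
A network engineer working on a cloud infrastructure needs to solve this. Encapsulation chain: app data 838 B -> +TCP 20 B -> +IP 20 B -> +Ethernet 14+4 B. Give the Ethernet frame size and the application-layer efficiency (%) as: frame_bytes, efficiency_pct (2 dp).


TCP segment = 838 + 20 = 858 B
IP packet = 858 + 20 = 878 B
Ethernet frame = 878 + 14 + 4 = 896 B
Efficiency = app / frame = 838 / 896 = 0.935268 = 93.5268% -> 93.53% (2 dp)

896, 93.53


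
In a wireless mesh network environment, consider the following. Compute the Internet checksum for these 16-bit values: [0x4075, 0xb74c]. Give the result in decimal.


Given words: [0x4075, 0xb74c]
Step 1: Sum all words
Raw sum = 16501 + 46924 = 63425
One's complement = ~63425 & 0xFFFF = 2110

2110


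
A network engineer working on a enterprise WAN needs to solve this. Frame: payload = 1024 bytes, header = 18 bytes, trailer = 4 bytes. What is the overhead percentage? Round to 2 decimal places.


Given: payload = 1024 B, header = 18 B, trailer = 4 B
Overhead bytes = header + trailer = 18 + 4 = 22
Total frame = payload + overhead = 1024 + 22 = 1046
Overhead % = 22 / 1046 * 100 = 2.1033% -> 2.10% (2 dp)

2.10


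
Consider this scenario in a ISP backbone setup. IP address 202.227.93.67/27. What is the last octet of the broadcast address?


Given: IP = 202.227.93.67, prefix = /27
Host bits = 32 - 27 = 5
Network last octet = 67 AND mask = 64
Host part size = 2^5 - 1 = 31
Broadcast last octet = 64 OR 31 = 95

95


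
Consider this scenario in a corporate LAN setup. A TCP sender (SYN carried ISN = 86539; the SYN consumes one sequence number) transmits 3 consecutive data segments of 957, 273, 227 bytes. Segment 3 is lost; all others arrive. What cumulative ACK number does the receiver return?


SYN uses sequence number 86539; first data byte = ISN + 1 = 86540.
Segment 1: SEQ = 86540, len = 957 B, covers [86540, 87496]
Segment 2: SEQ = 87497, len = 273 B, covers [87497, 87769]
Segment 3: SEQ = 87770, len = 227 B, covers [87770, 87996] [LOST]
In-order data received: bytes [86540, 87769] (segments 1..2).
Segment 3 missing -> gap begins at byte 87770.
Cumulative ACK = next expected in-order byte = 86540 + 957 + 273 = 87770

87770


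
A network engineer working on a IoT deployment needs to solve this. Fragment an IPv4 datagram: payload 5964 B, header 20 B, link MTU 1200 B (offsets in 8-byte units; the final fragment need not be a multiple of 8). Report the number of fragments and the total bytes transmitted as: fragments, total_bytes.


Max data per non-final fragment = floor((MTU - header)/8)*8 = floor((1200 - 20)/8)*8 = floor(1180/8)*8 = 1176 B
Final fragment needs no 8-byte alignment: it can carry up to MTU - header = 1180 B
Non-final fragments needed = ceil((payload - 1180) / 1176) = ceil(4784/1176) = ceil(4.0680) = 5
Number of fragments = 5 + 1 = 6
Fragment sizes (data): 5 * 1176 B + 84 B (last, 84 <= 1180 OK)
Total bytes sent = payload + n_frags * header = 5964 + 6*20 = 5964 + 120 = 6084 B

6, 6084


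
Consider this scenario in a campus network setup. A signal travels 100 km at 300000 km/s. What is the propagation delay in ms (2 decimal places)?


Given: distance = 100 km, speed = 300000 km/s
Delay = distance / speed = 100 / 300000 seconds
Delay in ms = 100 * 1000 / 300000
Delay = 0.3333 ms
Rounded to 2 dp = 0.33 ms

0.33


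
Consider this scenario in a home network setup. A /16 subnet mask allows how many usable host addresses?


Given: subnet mask /16
Host bits = 32 - 16 = 16
Total addresses = 2^16 = 65536
Usable hosts = 65536 - 2 (network + broadcast) = 65534

65534


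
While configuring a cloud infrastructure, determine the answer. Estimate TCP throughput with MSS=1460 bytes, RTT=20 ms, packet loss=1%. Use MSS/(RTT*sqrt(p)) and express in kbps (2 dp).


Given: MSS = 1460 bytes, RTT = 20 ms, loss = 1%
RTT in seconds = 20 / 1000 = 0.02
Loss rate = 1% = 0.01
sqrt(loss) = sqrt(0.01) = 0.1
Throughput (bytes/s) = 1460 / (0.02 * 0.1) = 730000.0000
Throughput (kbps) = 730000.0000 * 8 / 1000 = 5840.000000 -> 5840.00 kbps (2 dp)

5840.00


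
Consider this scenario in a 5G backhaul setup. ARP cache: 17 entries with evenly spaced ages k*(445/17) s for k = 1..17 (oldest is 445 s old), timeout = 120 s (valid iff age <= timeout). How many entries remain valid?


Ages are k * 445/17 s for k = 1..17 (spacing = 26.1765 s).
Entry k is valid iff k * 445/17 <= 120 iff k <= 17 * 120 / 445 = 4.5843
n_valid = floor(4.5843) = 4
(n_stale = 17 - 4 = 13)

4


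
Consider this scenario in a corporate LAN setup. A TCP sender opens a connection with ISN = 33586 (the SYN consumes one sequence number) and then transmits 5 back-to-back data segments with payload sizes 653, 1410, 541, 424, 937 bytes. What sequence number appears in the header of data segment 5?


The SYN occupies sequence number ISN = 33586, so the first data byte is ISN + 1 = 33587.
SEQ of data segment i = (ISN + 1) + sum of payload sizes of segments 1..i-1.
Segment 1: SEQ = 33587, payload = 653 bytes
Segment 2: SEQ = 34240, payload = 1410 bytes
Segment 3: SEQ = 35650, payload = 541 bytes
Segment 4: SEQ = 36191, payload = 424 bytes
Segment 5: SEQ = 36615, payload = 937 bytes
SEQ of segment 5 = 33587 + 653 + 1410 + 541 + 424 = 36615

36615


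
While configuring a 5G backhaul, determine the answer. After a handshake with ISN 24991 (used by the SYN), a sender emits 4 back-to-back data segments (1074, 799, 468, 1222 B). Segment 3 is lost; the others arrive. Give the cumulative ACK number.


SYN uses sequence number 24991; first data byte = ISN + 1 = 24992.
Segment 1: SEQ = 24992, len = 1074 B, covers [24992, 26065]
Segment 2: SEQ = 26066, len = 799 B, covers [26066, 26864]
Segment 3: SEQ = 26865, len = 468 B, covers [26865, 27332] [LOST]
Segment 4: SEQ = 27333, len = 1222 B, covers [27333, 28554]
In-order data received: bytes [24992, 26864] (segments 1..2).
Segment 3 missing -> gap begins at byte 26865; later segments buffered out of order.
Cumulative ACK = next expected in-order byte = 24992 + 1074 + 799 = 26865

26865


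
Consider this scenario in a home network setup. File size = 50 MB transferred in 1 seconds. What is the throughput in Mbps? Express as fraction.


Given: file = 50 MB, time = 1 s
File in Mb = 50 * 8 = 400 Mb
Throughput = 400 / 1 Mbps
Throughput = 400 Mbps

400


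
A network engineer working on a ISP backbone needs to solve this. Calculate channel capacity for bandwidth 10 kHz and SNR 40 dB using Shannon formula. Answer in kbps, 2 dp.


Given: B = 10 kHz, SNR = 40 dB
SNR linear = 10^(40/10) = 10000
1 + SNR = 10001
log2(10001) = 13.2878566418
C = 10 * 1000 * 13.2878566418 = 132878.5664 bps
C = 132.878566 kbps -> 132.88 kbps (2 dp)

132.88


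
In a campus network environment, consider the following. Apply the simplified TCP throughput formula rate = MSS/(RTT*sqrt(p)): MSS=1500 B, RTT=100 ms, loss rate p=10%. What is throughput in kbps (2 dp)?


Given: MSS = 1500 bytes, RTT = 100 ms, loss = 10%
RTT in seconds = 100 / 1000 = 0.1
Loss rate = 10% = 0.1
sqrt(loss) = sqrt(0.1) = 0.316227766017
Throughput (bytes/s) = 1500 / (0.1 * 0.316227766017) = 47434.1649
Throughput (kbps) = 47434.1649 * 8 / 1000 = 379.473319 -> 379.47 kbps (2 dp)

379.47


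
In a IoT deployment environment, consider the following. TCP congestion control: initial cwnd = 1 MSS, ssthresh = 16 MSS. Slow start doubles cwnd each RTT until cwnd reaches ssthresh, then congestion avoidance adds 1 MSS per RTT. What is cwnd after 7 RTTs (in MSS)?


RTT 0: cwnd = 1 MSS (initial)
RTT 1: cwnd = 2 MSS (slow start, doubled)
RTT 2: cwnd = 4 MSS (slow start, doubled)
RTT 3: cwnd = 8 MSS (slow start, doubled)
RTT 4: cwnd = 16 MSS (slow start, doubled)
RTT 5: cwnd = 17 MSS (congestion avoidance, +1)
RTT 6: cwnd = 18 MSS (congestion avoidance, +1)
RTT 7: cwnd = 19 MSS (congestion avoidance, +1)

19


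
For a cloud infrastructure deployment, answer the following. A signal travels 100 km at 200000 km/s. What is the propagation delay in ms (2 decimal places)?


Given: distance = 100 km, speed = 200000 km/s
Delay = distance / speed = 100 / 200000 seconds
Delay in ms = 100 * 1000 / 200000
Delay = 0.5000 ms
Rounded to 2 dp = 0.50 ms

0.50


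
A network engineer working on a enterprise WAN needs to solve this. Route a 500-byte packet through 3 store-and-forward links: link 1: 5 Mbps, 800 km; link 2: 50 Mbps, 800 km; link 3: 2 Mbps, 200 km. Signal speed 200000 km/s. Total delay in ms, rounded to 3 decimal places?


Packet = 500 bytes = 4000 bits. Store-and-forward: sum (t_trans + t_prop) per link.
Link 1: t_trans = 4000/(5*10^6) s = 0.8000 ms; t_prop = 800/200000 s = 4.0000 ms; subtotal = 4.8000 ms
Link 2: t_trans = 4000/(50*10^6) s = 0.0800 ms; t_prop = 800/200000 s = 4.0000 ms; subtotal = 4.0800 ms
Link 3: t_trans = 4000/(2*10^6) s = 2.0000 ms; t_prop = 200/200000 s = 1.0000 ms; subtotal = 3.0000 ms
End-to-end = 4.8000 + 4.0800 + 3.0000 = 11.8800 ms -> 11.880 ms (3 dp)

11.880


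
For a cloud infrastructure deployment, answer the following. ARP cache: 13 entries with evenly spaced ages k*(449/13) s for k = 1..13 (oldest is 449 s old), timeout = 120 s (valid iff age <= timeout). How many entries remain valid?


Ages are k * 449/13 s for k = 1..13 (spacing = 34.5385 s).
Entry k is valid iff k * 449/13 <= 120 iff k <= 13 * 120 / 449 = 3.4744
n_valid = floor(3.4744) = 3
(n_stale = 13 - 3 = 10)

3


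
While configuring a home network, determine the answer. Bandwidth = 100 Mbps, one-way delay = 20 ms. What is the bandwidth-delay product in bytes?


Given: bandwidth = 100 Mbps, delay = 20 ms
BDP in bits = 100 * 10^6 * 20 / 1000
BDP in bits = 2000000
BDP in bytes = 2000000 / 8 = 250000

250000


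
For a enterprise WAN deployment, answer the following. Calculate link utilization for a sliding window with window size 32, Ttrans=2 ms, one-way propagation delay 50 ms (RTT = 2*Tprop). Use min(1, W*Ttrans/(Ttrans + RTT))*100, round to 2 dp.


Given: W = 32, Ttrans = 2 ms, RTT = 100 ms (= 2 * Tprop, Tprop = 50 ms)
Cycle time = Ttrans + RTT = 2 + 100 = 102 ms (first packet sent until its ACK returns)
W * Ttrans = 32 * 2 = 64 ms of sending per cycle
W * Ttrans / (Ttrans + RTT) = 64 / 102 = 0.627451
U = min(1, 0.627451) = 0.627451
U% = 62.75%

62.75


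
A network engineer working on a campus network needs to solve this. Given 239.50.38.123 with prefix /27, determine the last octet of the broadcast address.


Given: IP = 239.50.38.123, prefix = /27
Host bits = 32 - 27 = 5
Network last octet = 123 AND mask = 96
Host part size = 2^5 - 1 = 31
Broadcast last octet = 96 OR 31 = 127

127


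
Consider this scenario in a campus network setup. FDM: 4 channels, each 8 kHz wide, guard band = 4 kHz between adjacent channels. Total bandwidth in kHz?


Given: 4 channels, 8 kHz each, guard = 4 kHz
Channel bandwidth = 4 * 8 = 32 kHz
Guard bands = 3 gaps * 4 kHz = 12 kHz
Total = 32 + 12 = 44 kHz

44


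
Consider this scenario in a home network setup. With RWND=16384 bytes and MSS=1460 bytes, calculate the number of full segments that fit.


Given: RWND = 16384 bytes, MSS = 1460 bytes
Full segments = floor(RWND / MSS)
Full segments = floor(16384 / 1460)
Full segments = floor(11.2219) = 11

11


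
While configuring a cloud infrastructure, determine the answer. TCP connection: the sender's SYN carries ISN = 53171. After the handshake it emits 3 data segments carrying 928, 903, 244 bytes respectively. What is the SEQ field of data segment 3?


The SYN occupies sequence number ISN = 53171, so the first data byte is ISN + 1 = 53172.
SEQ of data segment i = (ISN + 1) + sum of payload sizes of segments 1..i-1.
Segment 1: SEQ = 53172, payload = 928 bytes
Segment 2: SEQ = 54100, payload = 903 bytes
Segment 3: SEQ = 55003, payload = 244 bytes
SEQ of segment 3 = 53172 + 928 + 903 = 55003

55003


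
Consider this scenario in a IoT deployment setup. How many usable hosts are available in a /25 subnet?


Given: subnet mask /25
Host bits = 32 - 25 = 7
Total addresses = 2^7 = 128
Usable hosts = 128 - 2 (network + broadcast) = 126

126


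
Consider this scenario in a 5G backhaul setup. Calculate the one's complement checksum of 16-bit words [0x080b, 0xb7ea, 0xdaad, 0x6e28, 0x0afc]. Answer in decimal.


Given words: [0x080b, 0xb7ea, 0xdaad, 0x6e28, 0x0afc]
Step 1: Sum all words
Raw sum = 2059 + 47082 + 55981 + 28200 + 2812 = 136134
Step 2: Fold carry: (5062 + 2) = 5064
One's complement = ~5064 & 0xFFFF = 60471

60471


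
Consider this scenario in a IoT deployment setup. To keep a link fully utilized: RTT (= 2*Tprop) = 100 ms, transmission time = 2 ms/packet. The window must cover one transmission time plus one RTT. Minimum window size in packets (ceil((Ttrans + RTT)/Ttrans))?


Given: Ttrans = 2 ms, RTT = 100 ms (= 2 * Tprop, Tprop = 50 ms)
Time until first ACK returns = Ttrans + RTT = 2 + 100 = 102 ms
Need W * Ttrans >= Ttrans + RTT  ->  W >= (Ttrans + RTT) / Ttrans
(Ttrans + RTT) / Ttrans = 102 / 2 = 51
W_min = ceil(51) = 51

51


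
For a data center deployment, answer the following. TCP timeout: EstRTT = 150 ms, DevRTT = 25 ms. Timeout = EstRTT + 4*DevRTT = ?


Given: EstRTT = 150 ms, DevRTT = 25 ms
Timeout = EstRTT + 4 * DevRTT
4 * DevRTT = 4 * 25 = 100
Timeout = 150 + 100 = 250 ms

250


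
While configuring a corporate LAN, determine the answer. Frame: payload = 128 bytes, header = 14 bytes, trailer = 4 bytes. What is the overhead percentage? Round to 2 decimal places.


Given: payload = 128 B, header = 14 B, trailer = 4 B
Overhead bytes = header + trailer = 14 + 4 = 18
Total frame = payload + overhead = 128 + 18 = 146
Overhead % = 18 / 146 * 100 = 12.3288% -> 12.33% (2 dp)

12.33


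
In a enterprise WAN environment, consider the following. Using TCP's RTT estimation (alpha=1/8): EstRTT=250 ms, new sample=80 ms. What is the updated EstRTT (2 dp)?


Given: EstRTT = 250 ms, SampleRTT = 80 ms, alpha = 1/8
New EstRTT = (1 - alpha) * EstRTT + alpha * SampleRTT
(7/8) * 250 = 218.75
(1/8) * 80 = 10
New EstRTT = 218.75 + 10 = 228.75 ms -> 228.75 ms (2 dp)

228.75


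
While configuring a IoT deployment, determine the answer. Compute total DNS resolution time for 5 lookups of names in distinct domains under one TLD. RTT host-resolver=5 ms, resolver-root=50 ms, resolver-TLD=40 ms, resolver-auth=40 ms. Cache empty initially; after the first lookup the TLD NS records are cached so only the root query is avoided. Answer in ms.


Lookup 1 (cold cache): local + root + TLD + auth = 5 + 50 + 40 + 40 = 135 ms
Lookups 2..5 (TLD NS cached -> skip root; new domain -> still ask TLD and auth): local + TLD + auth = 5 + 40 + 40 = 85 ms each
Remaining 4 lookups: 4 * 85 = 340 ms
Total = 135 + 340 = 475 ms

475


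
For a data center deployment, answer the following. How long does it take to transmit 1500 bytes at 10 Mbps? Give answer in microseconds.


Given: packet = 1500 bytes, bandwidth = 10 Mbps
Packet in bits = 1500 * 8 = 12000 bits
Bandwidth = 10 * 10^6 = 10000000 bps
Time = 12000 / 10000000 seconds
Time in us = 12000 * 10^6 / 10000000 = 1200

1200


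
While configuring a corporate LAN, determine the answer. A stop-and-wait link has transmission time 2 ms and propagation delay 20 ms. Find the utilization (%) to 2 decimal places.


Given: Ttrans = 2 ms, Tprop = 20 ms
RTT = 2 * Tprop = 2 * 20 = 40 ms
U = Ttrans / (Ttrans + RTT)
U = 2 / (2 + 40)
U = 2 / 42 = 0.047619
U% = 4.76%

4.76


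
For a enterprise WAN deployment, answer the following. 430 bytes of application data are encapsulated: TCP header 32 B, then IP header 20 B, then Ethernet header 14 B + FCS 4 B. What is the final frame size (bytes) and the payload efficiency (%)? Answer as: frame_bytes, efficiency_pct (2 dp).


TCP segment = 430 + 32 = 462 B
IP packet = 462 + 20 = 482 B
Ethernet frame = 482 + 14 + 4 = 500 B
Efficiency = app / frame = 430 / 500 = 0.860000 = 86.0000% -> 86.00% (2 dp)

500, 86.00


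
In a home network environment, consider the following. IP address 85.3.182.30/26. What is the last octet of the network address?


Given: IP = 85.3.182.30, prefix = /26
Subnet mask = 255.255.255.192
Last octet of IP: 30
Last octet of mask: 192
Network last octet = 30 AND 192 = 0

0


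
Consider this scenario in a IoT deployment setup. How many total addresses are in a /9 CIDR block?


Given: CIDR prefix /9
Host bits = 32 - 9 = 23
Total addresses = 2^23 = 8388608

8388608


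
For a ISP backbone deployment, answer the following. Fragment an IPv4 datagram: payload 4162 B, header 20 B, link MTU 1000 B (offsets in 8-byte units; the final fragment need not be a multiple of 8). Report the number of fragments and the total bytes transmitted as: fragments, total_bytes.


Max data per non-final fragment = floor((MTU - header)/8)*8 = floor((1000 - 20)/8)*8 = floor(980/8)*8 = 976 B
Final fragment needs no 8-byte alignment: it can carry up to MTU - header = 980 B
Non-final fragments needed = ceil((payload - 980) / 976) = ceil(3182/976) = ceil(3.2602) = 4
Number of fragments = 4 + 1 = 5
Fragment sizes (data): 4 * 976 B + 258 B (last, 258 <= 980 OK)
Total bytes sent = payload + n_frags * header = 4162 + 5*20 = 4162 + 100 = 4262 B

5, 4262


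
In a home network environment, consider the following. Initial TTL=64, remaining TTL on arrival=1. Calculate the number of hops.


Given: initial TTL = 64, received TTL = 1
Hops = initial TTL - received TTL
Hops = 64 - 1 = 63

63


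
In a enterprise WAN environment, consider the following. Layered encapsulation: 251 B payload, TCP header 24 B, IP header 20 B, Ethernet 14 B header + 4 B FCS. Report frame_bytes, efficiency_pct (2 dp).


TCP segment = 251 + 24 = 275 B
IP packet = 275 + 20 = 295 B
Ethernet frame = 295 + 14 + 4 = 313 B
Efficiency = app / frame = 251 / 313 = 0.801917 = 80.1917% -> 80.19% (2 dp)

313, 80.19


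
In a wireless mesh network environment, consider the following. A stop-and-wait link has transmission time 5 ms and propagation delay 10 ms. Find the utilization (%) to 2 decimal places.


Given: Ttrans = 5 ms, Tprop = 10 ms
RTT = 2 * Tprop = 2 * 10 = 20 ms
U = Ttrans / (Ttrans + RTT)
U = 5 / (5 + 20)
U = 5 / 25 = 0.2
U% = 20.00%

20.00


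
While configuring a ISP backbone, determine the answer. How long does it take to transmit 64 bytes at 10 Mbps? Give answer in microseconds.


Given: packet = 64 bytes, bandwidth = 10 Mbps
Packet in bits = 64 * 8 = 512 bits
Bandwidth = 10 * 10^6 = 10000000 bps
Time = 512 / 10000000 seconds
Time in us = 512 * 10^6 / 10000000 = 51.2

51.2


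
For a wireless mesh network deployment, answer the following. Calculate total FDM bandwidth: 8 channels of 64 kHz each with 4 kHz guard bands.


Given: 8 channels, 64 kHz each, guard = 4 kHz
Channel bandwidth = 8 * 64 = 512 kHz
Guard bands = 7 gaps * 4 kHz = 28 kHz
Total = 512 + 28 = 540 kHz

540


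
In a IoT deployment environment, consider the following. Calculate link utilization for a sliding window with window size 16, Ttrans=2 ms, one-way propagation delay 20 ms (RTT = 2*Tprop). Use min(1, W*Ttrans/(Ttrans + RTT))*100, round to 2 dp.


Given: W = 16, Ttrans = 2 ms, RTT = 40 ms (= 2 * Tprop, Tprop = 20 ms)
Cycle time = Ttrans + RTT = 2 + 40 = 42 ms (first packet sent until its ACK returns)
W * Ttrans = 16 * 2 = 32 ms of sending per cycle
W * Ttrans / (Ttrans + RTT) = 32 / 42 = 0.761905
U = min(1, 0.761905) = 0.761905
U% = 76.19%

76.19


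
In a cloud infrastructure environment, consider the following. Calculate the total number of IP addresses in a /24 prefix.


Given: CIDR prefix /24
Host bits = 32 - 24 = 8
Total addresses = 2^8 = 256

256


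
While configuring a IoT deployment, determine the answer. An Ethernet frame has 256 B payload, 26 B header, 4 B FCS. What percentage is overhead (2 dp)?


Given: payload = 256 B, header = 26 B, trailer = 4 B
Overhead bytes = header + trailer = 26 + 4 = 30
Total frame = payload + overhead = 256 + 30 = 286
Overhead % = 30 / 286 * 100 = 10.4895% -> 10.49% (2 dp)

10.49


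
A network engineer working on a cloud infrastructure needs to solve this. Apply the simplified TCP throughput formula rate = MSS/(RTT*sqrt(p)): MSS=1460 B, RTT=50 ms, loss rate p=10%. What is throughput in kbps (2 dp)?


Given: MSS = 1460 bytes, RTT = 50 ms, loss = 10%
RTT in seconds = 50 / 1000 = 0.05
Loss rate = 10% = 0.1
sqrt(loss) = sqrt(0.1) = 0.316227766017
Throughput (bytes/s) = 1460 / (0.05 * 0.316227766017) = 92338.5077
Throughput (kbps) = 92338.5077 * 8 / 1000 = 738.708061 -> 738.71 kbps (2 dp)

738.71


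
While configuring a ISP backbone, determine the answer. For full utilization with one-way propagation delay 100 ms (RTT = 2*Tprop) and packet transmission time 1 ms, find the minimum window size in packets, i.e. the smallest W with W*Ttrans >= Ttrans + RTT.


Given: Ttrans = 1 ms, RTT = 200 ms (= 2 * Tprop, Tprop = 100 ms)
Time until first ACK returns = Ttrans + RTT = 1 + 200 = 201 ms
Need W * Ttrans >= Ttrans + RTT  ->  W >= (Ttrans + RTT) / Ttrans
(Ttrans + RTT) / Ttrans = 201 / 1 = 201
W_min = ceil(201) = 201

201


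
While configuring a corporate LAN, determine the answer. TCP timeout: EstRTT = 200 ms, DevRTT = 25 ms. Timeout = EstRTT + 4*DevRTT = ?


Given: EstRTT = 200 ms, DevRTT = 25 ms
Timeout = EstRTT + 4 * DevRTT
4 * DevRTT = 4 * 25 = 100
Timeout = 200 + 100 = 300 ms

300


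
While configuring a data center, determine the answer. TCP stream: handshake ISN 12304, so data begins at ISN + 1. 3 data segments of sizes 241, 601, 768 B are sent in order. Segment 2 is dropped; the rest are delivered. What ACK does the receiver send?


SYN uses sequence number 12304; first data byte = ISN + 1 = 12305.
Segment 1: SEQ = 12305, len = 241 B, covers [12305, 12545]
Segment 2: SEQ = 12546, len = 601 B, covers [12546, 13146] [LOST]
Segment 3: SEQ = 13147, len = 768 B, covers [13147, 13914]
In-order data received: bytes [12305, 12545] (segments 1..1).
Segment 2 missing -> gap begins at byte 12546; later segments buffered out of order.
Cumulative ACK = next expected in-order byte = 12305 + 241 = 12546

12546


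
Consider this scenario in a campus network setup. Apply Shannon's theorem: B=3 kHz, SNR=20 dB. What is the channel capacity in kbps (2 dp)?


Given: B = 3 kHz, SNR = 20 dB
SNR linear = 10^(20/10) = 100
1 + SNR = 101
log2(101) = 6.6582114828
C = 3 * 1000 * 6.6582114828 = 19974.6344 bps
C = 19.974634 kbps -> 19.97 kbps (2 dp)

19.97


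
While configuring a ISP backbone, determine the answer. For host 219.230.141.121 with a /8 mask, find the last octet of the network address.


Given: IP = 219.230.141.121, prefix = /8
Subnet mask = 255.0.0.0
Last octet of IP: 121
Last octet of mask: 0
Network last octet = 121 AND 0 = 0

0


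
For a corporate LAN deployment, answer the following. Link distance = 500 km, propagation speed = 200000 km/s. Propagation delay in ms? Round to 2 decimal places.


Given: distance = 500 km, speed = 200000 km/s
Delay = distance / speed = 500 / 200000 seconds
Delay in ms = 500 * 1000 / 200000
Delay = 2.5000 ms
Rounded to 2 dp = 2.50 ms

2.50


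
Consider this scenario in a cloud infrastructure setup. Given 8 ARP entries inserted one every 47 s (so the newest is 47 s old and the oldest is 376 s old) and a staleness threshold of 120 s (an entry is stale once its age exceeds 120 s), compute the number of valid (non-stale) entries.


Ages are k * 376/8 s for k = 1..8 (spacing = 47.0000 s).
Entry k is valid iff k * 376/8 <= 120 iff k <= 8 * 120 / 376 = 2.5532
n_valid = floor(2.5532) = 2
(n_stale = 8 - 2 = 6)

2


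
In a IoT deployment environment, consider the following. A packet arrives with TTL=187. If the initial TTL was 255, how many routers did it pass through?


Given: initial TTL = 255, received TTL = 187
Hops = initial TTL - received TTL
Hops = 255 - 187 = 68

68


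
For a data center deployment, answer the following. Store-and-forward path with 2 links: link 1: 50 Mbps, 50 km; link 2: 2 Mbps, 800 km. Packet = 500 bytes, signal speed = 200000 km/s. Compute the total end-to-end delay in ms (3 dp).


Packet = 500 bytes = 4000 bits. Store-and-forward: sum (t_trans + t_prop) per link.
Link 1: t_trans = 4000/(50*10^6) s = 0.0800 ms; t_prop = 50/200000 s = 0.2500 ms; subtotal = 0.3300 ms
Link 2: t_trans = 4000/(2*10^6) s = 2.0000 ms; t_prop = 800/200000 s = 4.0000 ms; subtotal = 6.0000 ms
End-to-end = 0.3300 + 6.0000 = 6.3300 ms -> 6.330 ms (3 dp)

6.330


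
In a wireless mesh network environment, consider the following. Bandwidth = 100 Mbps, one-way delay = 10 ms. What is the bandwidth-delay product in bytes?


Given: bandwidth = 100 Mbps, delay = 10 ms
BDP in bits = 100 * 10^6 * 10 / 1000
BDP in bits = 1000000
BDP in bytes = 1000000 / 8 = 125000

125000


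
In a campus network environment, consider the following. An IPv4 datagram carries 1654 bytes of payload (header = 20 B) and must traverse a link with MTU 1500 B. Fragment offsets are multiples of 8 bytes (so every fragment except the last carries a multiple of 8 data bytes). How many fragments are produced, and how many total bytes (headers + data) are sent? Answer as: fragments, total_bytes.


Max data per non-final fragment = floor((MTU - header)/8)*8 = floor((1500 - 20)/8)*8 = floor(1480/8)*8 = 1480 B
Final fragment needs no 8-byte alignment: it can carry up to MTU - header = 1480 B
Non-final fragments needed = ceil((payload - 1480) / 1480) = ceil(174/1480) = ceil(0.1176) = 1
Number of fragments = 1 + 1 = 2
Fragment sizes (data): 1 * 1480 B + 174 B (last, 174 <= 1480 OK)
Total bytes sent = payload + n_frags * header = 1654 + 2*20 = 1654 + 40 = 1694 B

2, 1694


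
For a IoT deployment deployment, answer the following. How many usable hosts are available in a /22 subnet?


Given: subnet mask /22
Host bits = 32 - 22 = 10
Total addresses = 2^10 = 1024
Usable hosts = 1024 - 2 (network + broadcast) = 1022

1022


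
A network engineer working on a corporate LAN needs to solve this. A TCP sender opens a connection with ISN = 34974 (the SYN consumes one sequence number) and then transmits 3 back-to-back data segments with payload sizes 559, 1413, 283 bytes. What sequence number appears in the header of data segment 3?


The SYN occupies sequence number ISN = 34974, so the first data byte is ISN + 1 = 34975.
SEQ of data segment i = (ISN + 1) + sum of payload sizes of segments 1..i-1.
Segment 1: SEQ = 34975, payload = 559 bytes
Segment 2: SEQ = 35534, payload = 1413 bytes
Segment 3: SEQ = 36947, payload = 283 bytes
SEQ of segment 3 = 34975 + 559 + 1413 = 36947

36947


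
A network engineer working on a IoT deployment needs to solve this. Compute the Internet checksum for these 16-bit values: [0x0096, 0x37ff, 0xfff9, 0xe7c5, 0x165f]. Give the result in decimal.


Given words: [0x0096, 0x37ff, 0xfff9, 0xe7c5, 0x165f]
Step 1: Sum all words
Raw sum = 150 + 14335 + 65529 + 59333 + 5727 = 145074
Step 2: Fold carry: (14002 + 2) = 14004
One's complement = ~14004 & 0xFFFF = 51531

51531


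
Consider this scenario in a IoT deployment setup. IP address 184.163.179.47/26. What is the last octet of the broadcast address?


Given: IP = 184.163.179.47, prefix = /26
Host bits = 32 - 26 = 6
Network last octet = 47 AND mask = 0
Host part size = 2^6 - 1 = 63
Broadcast last octet = 0 OR 63 = 63

63


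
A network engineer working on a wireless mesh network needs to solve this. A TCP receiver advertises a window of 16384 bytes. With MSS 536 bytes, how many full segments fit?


Given: RWND = 16384 bytes, MSS = 536 bytes
Full segments = floor(RWND / MSS)
Full segments = floor(16384 / 536)
Full segments = floor(30.5672) = 30

30


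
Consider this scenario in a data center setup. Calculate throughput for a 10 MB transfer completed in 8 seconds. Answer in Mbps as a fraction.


Given: file = 10 MB, time = 8 s
File in Mb = 10 * 8 = 80 Mb
Throughput = 80 / 8 Mbps
Throughput = 10 Mbps

10


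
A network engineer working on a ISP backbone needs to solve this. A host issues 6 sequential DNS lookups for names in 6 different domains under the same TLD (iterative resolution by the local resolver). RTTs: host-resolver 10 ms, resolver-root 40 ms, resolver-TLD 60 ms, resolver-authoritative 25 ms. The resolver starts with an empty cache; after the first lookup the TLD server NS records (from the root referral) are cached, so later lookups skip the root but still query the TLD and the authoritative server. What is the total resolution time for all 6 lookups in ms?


Lookup 1 (cold cache): local + root + TLD + auth = 10 + 40 + 60 + 25 = 135 ms
Lookups 2..6 (TLD NS cached -> skip root; new domain -> still ask TLD and auth): local + TLD + auth = 10 + 60 + 25 = 95 ms each
Remaining 5 lookups: 5 * 95 = 475 ms
Total = 135 + 475 = 610 ms

610
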